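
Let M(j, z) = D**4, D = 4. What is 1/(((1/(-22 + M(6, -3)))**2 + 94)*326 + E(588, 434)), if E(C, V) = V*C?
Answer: 27378/7825618171 ≈ 3.4985e-6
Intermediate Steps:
E(C, V) = C*V
M(j, z) = 256 (M(j, z) = 4**4 = 256)
1/(((1/(-22 + M(6, -3)))**2 + 94)*326 + E(588, 434)) = 1/(((1/(-22 + 256))**2 + 94)*326 + 588*434) = 1/(((1/234)**2 + 94)*326 + 255192) = 1/((1/54756 + 94)*326 + 255192) = 1/((5147065/54756)*326 + 255192) = 1/(838971595/27378 + 255192) = 1/(7825618171/27378) = 27378/7825618171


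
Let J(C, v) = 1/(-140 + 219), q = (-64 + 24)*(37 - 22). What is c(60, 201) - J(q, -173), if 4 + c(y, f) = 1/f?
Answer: -63638/15879 ≈ -4.0077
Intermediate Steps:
c(y, f) = -4 + 1/f
q = -600 (q = -40*15 = -600)
J(C, v) = 1/79
c(60, 201) - J(q, -173) = (-4 + 1/201) - 1*1/79 = (-4 + 1/201) - 1/79 = -803/201 - 1/79 = -63638/15879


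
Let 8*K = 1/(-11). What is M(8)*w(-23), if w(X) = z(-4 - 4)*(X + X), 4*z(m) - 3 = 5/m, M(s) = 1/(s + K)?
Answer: -253/74 ≈ -3.4189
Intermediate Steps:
K = -1/88 (K = (1/8)/(-11) = (1/8)*(-1/11) = -1/88 ≈ -0.011364)
M(s) = 1/(-1/88 + s) (M(s) = 1/(s - 1/88) = 1/(-1/88 + s))
z(m) = 3/4 + 5/(4*m) (z(m) = 3/4 + (5/m)/4 = 3/4 + 5/(4*m))
w(X) = 19*X/16 (w(X) = ((5 + 3*(-4 - 4))/(4*(-4 - 4)))*(X + X) = ((1/4)*(5 + 3*(-8))/(-8))*(2*X) = ((1/4)*(-1/8)*(5 - 24))*(2*X) = ((1/4)*(-1/8)*(-19))*(2*X) = 19*(2*X)/32 = 19*X/16)
M(8)*w(-23) = (88/(-1 + 88*8))*((19/16)*(-23)) = (88/(-1 + 704))*(-437/16) = (88/703)*(-437/16) = -253/74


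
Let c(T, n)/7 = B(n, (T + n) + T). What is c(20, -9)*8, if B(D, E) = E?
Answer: 1736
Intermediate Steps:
c(T, n) = 7*n + 14*T (c(T, n) = 7*((T + n) + T) = 7*(n + 2*T) = 7*n + 14*T)
c(20, -9)*8 = (7*(-9) + 14*20)*8 = (-63 + 280)*8 = 217*8 = 1736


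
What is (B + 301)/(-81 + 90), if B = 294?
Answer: 595/9 ≈ 66.111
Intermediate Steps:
(B + 301)/(-81 + 90) = (294 + 301)/(-81 + 90) = 595/9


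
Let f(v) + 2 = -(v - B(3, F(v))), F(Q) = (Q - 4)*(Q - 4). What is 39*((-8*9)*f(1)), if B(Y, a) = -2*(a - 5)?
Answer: 30888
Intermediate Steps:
F(Q) = (-4 + Q)² (F(Q) = (-4 + Q)*(-4 + Q) = (-4 + Q)²)
B(Y, a) = 10 - 2*a (B(Y, a) = -2*(-5 + a) = 10 - 2*a)
f(v) = 8 - v - 2*(-4 + v)² (f(v) = -2 - (v - (10 - 2*(-4 + v)²)) = -2 - (v + (-10 + 2*(-4 + v)²)) = -2 - (-10 + v + 2*(-4 + v)²) = -2 + (10 - v - 2*(-4 + v)²) = 8 - v - 2*(-4 + v)²)
39*((-8*9)*f(1)) = 39*((-8*9)*(8 - 1*1 - 2*(-4 + 1)²)) = 39*(-72*(8 - 1 - 2*(-3)²)) = 39*(-72*(8 - 1 - 2*9)) = 39*(-72*(8 - 1 - 18)) = 39*(-72*(-11)) = 39*792 = 30888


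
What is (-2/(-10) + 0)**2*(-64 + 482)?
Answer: 418/25 ≈ 16.720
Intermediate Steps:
(-2/(-10) + 0)**2*(-64 + 482) = (-2*(-1/10) + 0)**2*418 = (1/5 + 0)**2*418 = (1/5)**2*418 = (1/25)*418 = 418/25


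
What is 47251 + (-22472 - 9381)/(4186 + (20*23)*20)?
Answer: 632470033/13386 ≈ 47249.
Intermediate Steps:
47251 + (-22472 - 9381)/(4186 + (20*23)*20) = 47251 - 31853/(4186 + 460*20) = 47251 - 31853/(4186 + 9200) = 47251 - 31853/13386 = 632470033/13386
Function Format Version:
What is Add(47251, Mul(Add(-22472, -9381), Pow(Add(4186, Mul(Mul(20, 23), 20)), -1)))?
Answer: Rational(632470033, 13386) ≈ 47249.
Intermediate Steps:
Add(47251, Mul(Add(-22472, -9381), Pow(Add(4186, Mul(Mul(20, 23), 20)), -1))) = Add(47251, Mul(-31853, Pow(Add(4186, Mul(460, 20)), -1))) = Add(47251, Mul(-31853, Pow(Add(4186, 9200), -1))) = Add(47251, Mul(-31853, Pow(13386, -1))) = Add(47251, Mul(-31853, Rational(1, 13386))) = Add(47251, Rational(-31853, 13386)) = Rational(632470033, 13386)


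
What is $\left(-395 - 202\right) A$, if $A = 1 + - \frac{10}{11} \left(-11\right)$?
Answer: $-6567$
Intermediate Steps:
$A = 11$ ($A = 1 + \left(-10\right) \frac{1}{11} \left(-11\right) = 1 - -10 = 1 + 10 = 11$)
$\left(-395 - 202\right) A = \left(-395 - 202\right) 11 = \left(-597\right) 11 = -6567$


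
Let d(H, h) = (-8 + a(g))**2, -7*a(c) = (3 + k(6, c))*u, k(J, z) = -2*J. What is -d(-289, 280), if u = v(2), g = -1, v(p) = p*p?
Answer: -400/49 ≈ -8.1633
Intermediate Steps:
v(p) = p**2
u = 4 (u = 2**2 = 4)
a(c) = 36/7 (a(c) = -(3 - 2*6)*4/7 = -(3 - 12)*4/7 = -(-9)*4/7 = -1/7*(-36) = 36/7)
d(H, h) = 400/49 (d(H, h) = (-8 + 36/7)**2 = (-20/7)**2 = 400/49)
-d(-289, 280) = -1*400/49 = -400/49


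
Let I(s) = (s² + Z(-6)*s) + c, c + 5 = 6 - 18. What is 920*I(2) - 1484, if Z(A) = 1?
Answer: -11604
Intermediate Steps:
c = -17 (c = -5 + (6 - 18) = -5 - 12 = -17)
I(s) = -17 + s + s² (I(s) = (s² + 1*s) - 17 = (s² + s) - 17 = (s + s²) - 17 = -17 + s + s²)
920*I(2) - 1484 = 920*(-17 + 2 + 2²) - 1484 = 920*(-17 + 2 + 4) - 1484 = 920*(-11) - 1484 = -10120 - 1484 = -11604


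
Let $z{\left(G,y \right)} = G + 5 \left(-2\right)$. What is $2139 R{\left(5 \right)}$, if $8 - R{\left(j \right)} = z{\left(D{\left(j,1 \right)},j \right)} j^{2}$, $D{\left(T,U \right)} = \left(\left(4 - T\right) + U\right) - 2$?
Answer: $658812$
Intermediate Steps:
$D{\left(T,U \right)} = 2 + U - T$ ($D{\left(T,U \right)} = \left(4 + U - T\right) - 2 = 2 + U - T$)
$z{\left(G,y \right)} = -10 + G$ ($z{\left(G,y \right)} = G - 10 = -10 + G$)
$R{\left(j \right)} = 8 - j^{2} \left(-7 - j\right)$ ($R{\left(j \right)} = 8 - \left(-10 + \left(2 + 1 - j\right)\right) j^{2} = 8 - \left(-10 - \left(-3 + j\right)\right) j^{2} = 8 - \left(-7 - j\right) j^{2} = 8 - j^{2} \left(-7 - j\right)$)
$2139 R{\left(5 \right)} = 2139 \left(8 + 5^{2} \left(7 + 5\right)\right) = 2139 \left(8 + 25 \cdot 12\right) = 2139 \left(8 + 300\right) = 2139 \cdot 308 = 658812$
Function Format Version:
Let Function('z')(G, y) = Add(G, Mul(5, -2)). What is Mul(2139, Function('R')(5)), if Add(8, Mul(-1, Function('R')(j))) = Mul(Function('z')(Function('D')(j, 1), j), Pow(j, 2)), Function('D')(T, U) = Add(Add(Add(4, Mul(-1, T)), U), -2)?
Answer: 658812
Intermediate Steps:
Function('D')(T, U) = Add(2, U, Mul(-1, T)) (Function('D')(T, U) = Add(Add(4, U, Mul(-1, T)), -2) = Add(2, U, Mul(-1, T)))
Function('z')(G, y) = Add(-10, G) (Function('z')(G, y) = Add(G, -10) = Add(-10, G))
Function('R')(j) = Add(8, Mul(-1, Pow(j, 2), Add(-7, Mul(-1, j)))) (Function('R')(j) = Add(8, Mul(-1, Mul(Add(-10, Add(2, 1, Mul(-1, j))), Pow(j, 2)))) = Add(8, Mul(-1, Mul(Add(-10, Add(3, Mul(-1, j))), Pow(j, 2)))) = Add(8, Mul(-1, Mul(Add(-7, Mul(-1, j)), Pow(j, 2)))) = Add(8, Mul(-1, Mul(Pow(j, 2), Add(-7, Mul(-1, j))))) = Add(8, Mul(-1, Pow(j, 2), Add(-7, Mul(-1, j)))))
Mul(2139, Function('R')(5)) = Mul(2139, Add(8, Mul(Pow(5, 2), Add(7, 5)))) = Mul(2139, Add(8, Mul(25, 12))) = Mul(2139, Add(8, 300)) = Mul(2139, 308) = 658812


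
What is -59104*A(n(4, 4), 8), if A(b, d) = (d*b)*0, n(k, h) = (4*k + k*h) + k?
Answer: 0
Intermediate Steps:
n(k, h) = 5*k + h*k (n(k, h) = (4*k + h*k) + k = 5*k + h*k)
A(b, d) = 0 (A(b, d) = (b*d)*0 = 0)
-59104*A(n(4, 4), 8) = -59104*0 = 0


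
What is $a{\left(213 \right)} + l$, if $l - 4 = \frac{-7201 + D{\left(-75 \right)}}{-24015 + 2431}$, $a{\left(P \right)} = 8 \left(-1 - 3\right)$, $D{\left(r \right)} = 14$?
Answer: $- \frac{597165}{21584} \approx -27.667$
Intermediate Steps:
$a{\left(P \right)} = -32$ ($a{\left(P \right)} = 8 \left(-4\right) = -32$)
$l = \frac{93523}{21584}$ ($l = 4 + \frac{-7201 + 14}{-24015 + 2431} = 4 - \frac{7187}{-21584} = 4 - - \frac{7187}{21584} = 4 + \frac{7187}{21584} = \frac{93523}{21584} \approx 4.333$)
$a{\left(213 \right)} + l = -32 + \frac{93523}{21584} = - \frac{597165}{21584}$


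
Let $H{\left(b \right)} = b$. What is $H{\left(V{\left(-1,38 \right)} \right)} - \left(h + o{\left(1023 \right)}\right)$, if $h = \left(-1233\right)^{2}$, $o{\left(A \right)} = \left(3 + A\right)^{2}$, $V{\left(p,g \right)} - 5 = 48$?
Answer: $-2572912$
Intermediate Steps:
$V{\left(p,g \right)} = 53$ ($V{\left(p,g \right)} = 5 + 48 = 53$)
$h = 1520289$
$H{\left(V{\left(-1,38 \right)} \right)} - \left(h + o{\left(1023 \right)}\right) = 53 - \left(1520289 + \left(3 + 1023\right)^{2}\right) = 53 - \left(1520289 + 1026^{2}\right) = 53 - \left(1520289 + 1052676\right) = 53 - 2572965 = -2572912$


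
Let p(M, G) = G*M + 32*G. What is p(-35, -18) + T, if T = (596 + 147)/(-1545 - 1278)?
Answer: 151699/2823 ≈ 53.737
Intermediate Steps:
p(M, G) = 32*G + G*M
T = -743/2823 (T = 743/(-2823) = 743*(-1/2823) = -743/2823 ≈ -0.26320)
p(-35, -18) + T = -18*(32 - 35) - 743/2823 = -18*(-3) - 743/2823 = 54 - 743/2823 = 151699/2823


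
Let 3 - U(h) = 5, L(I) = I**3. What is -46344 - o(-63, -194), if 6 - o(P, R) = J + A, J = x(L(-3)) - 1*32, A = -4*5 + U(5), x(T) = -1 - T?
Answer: -46378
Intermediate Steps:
U(h) = -2 (U(h) = 3 - 1*5 = 3 - 5 = -2)
A = -22 (A = -4*5 - 2 = -20 - 2 = -22)
J = -6 (J = (-1 - 1*(-3)**3) - 1*32 = (-1 - 1*(-27)) - 32 = (-1 + 27) - 32 = 26 - 32 = -6)
o(P, R) = 34 (o(P, R) = 6 - (-6 - 22) = 6 - 1*(-28) = 6 + 28 = 34)
-46344 - o(-63, -194) = -46344 - 1*34 = -46344 - 34 = -46378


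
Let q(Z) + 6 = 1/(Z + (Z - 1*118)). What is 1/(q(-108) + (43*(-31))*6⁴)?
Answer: -334/577009717 ≈ -5.7885e-7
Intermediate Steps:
q(Z) = -6 + 1/(-118 + 2*Z) (q(Z) = -6 + 1/(Z + (Z - 1*118)) = -6 + 1/(Z + (Z - 118)) = -6 + 1/(Z + (-118 + Z)) = -6 + 1/(-118 + 2*Z))
1/(q(-108) + (43*(-31))*6⁴) = 1/((709 - 12*(-108))/(2*(-59 - 108)) + (43*(-31))*6⁴) = 1/((½)*(709 + 1296)/(-167) - 1333*1296) = 1/((½)*(-1/167)*2005 - 1727568) = 1/(-2005/334 - 1727568) = 1/(-577009717/334) = -334/577009717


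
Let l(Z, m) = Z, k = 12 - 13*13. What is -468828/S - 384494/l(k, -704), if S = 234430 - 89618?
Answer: 13901434783/5683871 ≈ 2445.8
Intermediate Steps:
k = -157 (k = 12 - 169 = -157)
S = 144812
-468828/S - 384494/l(k, -704) = -468828/144812 - 384494/(-157) = -468828*1/144812 - 384494*(-1/157) = -117207/36203 + 384494/157 = 13901434783/5683871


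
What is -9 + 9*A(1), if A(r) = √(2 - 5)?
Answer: -9 + 9*I*√3 ≈ -9.0 + 15.588*I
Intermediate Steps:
A(r) = I*√3 (A(r) = √(-3) = I*√3)
-9 + 9*A(1) = -9 + 9*(I*√3) = -9 + 9*I*√3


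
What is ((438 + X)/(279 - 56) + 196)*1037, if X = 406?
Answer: 46200424/223 ≈ 2.0718e+5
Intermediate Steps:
((438 + X)/(279 - 56) + 196)*1037 = ((438 + 406)/(279 - 56) + 196)*1037 = (844/223 + 196)*1037 = (44552/223)*1037 = 46200424/223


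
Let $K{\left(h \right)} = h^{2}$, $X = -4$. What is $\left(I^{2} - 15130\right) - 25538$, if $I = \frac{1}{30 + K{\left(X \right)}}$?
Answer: $- \frac{86053487}{2116} \approx -40668.0$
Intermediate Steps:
$I = \frac{1}{46}$ ($I = \frac{1}{30 + \left(-4\right)^{2}} = \frac{1}{30 + 16} = \frac{1}{46} \approx 0.021739$)
$\left(I^{2} - 15130\right) - 25538 = \left(\left(\frac{1}{46}\right)^{2} - 15130\right) - 25538 = \left(\frac{1}{2116} - 15130\right) - 25538 = - \frac{32015079}{2116} - 25538 = - \frac{86053487}{2116}$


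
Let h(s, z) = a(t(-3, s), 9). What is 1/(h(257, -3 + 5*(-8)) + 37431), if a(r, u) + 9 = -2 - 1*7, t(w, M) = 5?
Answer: 1/37413 ≈ 2.6729e-5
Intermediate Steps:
a(r, u) = -18 (a(r, u) = -9 + (-2 - 1*7) = -9 + (-2 - 7) = -9 - 9 = -18)
h(s, z) = -18
1/(h(257, -3 + 5*(-8)) + 37431) = 1/(-18 + 37431) = 1/37413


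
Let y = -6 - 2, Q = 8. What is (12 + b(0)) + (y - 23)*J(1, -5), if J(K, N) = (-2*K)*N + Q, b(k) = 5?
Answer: -541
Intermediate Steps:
J(K, N) = 8 - 2*K*N (J(K, N) = (-2*K)*N + 8 = -2*K*N + 8 = 8 - 2*K*N)
y = -8
(12 + b(0)) + (y - 23)*J(1, -5) = (12 + 5) + (-8 - 23)*(8 - 2*1*(-5)) = 17 - 31*(8 + 10) = 17 - 31*18 = 17 - 558 = -541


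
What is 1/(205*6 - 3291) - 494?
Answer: -1018135/2061 ≈ -494.00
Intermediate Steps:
1/(205*6 - 3291) - 494 = 1/(1230 - 3291) - 494 = 1/(-2061) - 494 = -1/2061 - 494 = -1018135/2061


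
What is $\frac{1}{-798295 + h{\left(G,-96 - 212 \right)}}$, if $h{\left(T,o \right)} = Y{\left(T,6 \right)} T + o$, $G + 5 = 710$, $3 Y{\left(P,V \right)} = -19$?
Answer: $- \frac{1}{803068} \approx -1.2452 \cdot 10^{-6}$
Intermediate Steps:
$Y{\left(P,V \right)} = - \frac{19}{3}$ ($Y{\left(P,V \right)} = \frac{1}{3} \left(-19\right) = - \frac{19}{3}$)
$G = 705$ ($G = -5 + 710 = 705$)
$h{\left(T,o \right)} = o - \frac{19 T}{3}$ ($h{\left(T,o \right)} = - \frac{19 T}{3} + o = o - \frac{19 T}{3}$)
$\frac{1}{-798295 + h{\left(G,-96 - 212 \right)}} = \frac{1}{-798295 - 4773} = \frac{1}{-803068} = - \frac{1}{803068}$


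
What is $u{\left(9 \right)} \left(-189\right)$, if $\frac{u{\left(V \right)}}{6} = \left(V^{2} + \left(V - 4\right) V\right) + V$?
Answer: $-153090$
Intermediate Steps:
$u{\left(V \right)} = 6 V + 6 V^{2} + 6 V \left(-4 + V\right)$ ($u{\left(V \right)} = 6 \left(\left(V^{2} + \left(V - 4\right) V\right) + V\right) = 6 \left(\left(V^{2} + \left(-4 + V\right) V\right) + V\right) = 6 \left(\left(V^{2} + V \left(-4 + V\right)\right) + V\right) = 6 \left(V + V^{2} + V \left(-4 + V\right)\right) = 6 V + 6 V^{2} + 6 V \left(-4 + V\right)$)
$u{\left(9 \right)} \left(-189\right) = 6 \cdot 9 \left(-3 + 2 \cdot 9\right) \left(-189\right) = 6 \cdot 9 \left(-3 + 18\right) \left(-189\right) = 6 \cdot 9 \cdot 15 \left(-189\right) = 810 \left(-189\right) = -153090$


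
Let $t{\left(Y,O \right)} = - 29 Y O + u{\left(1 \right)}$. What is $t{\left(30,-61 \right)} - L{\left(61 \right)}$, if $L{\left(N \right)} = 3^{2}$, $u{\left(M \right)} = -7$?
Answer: $53054$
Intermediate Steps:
$t{\left(Y,O \right)} = -7 - 29 O Y$ ($t{\left(Y,O \right)} = - 29 Y O - 7 = - 29 O Y - 7 = -7 - 29 O Y$)
$L{\left(N \right)} = 9$
$t{\left(30,-61 \right)} - L{\left(61 \right)} = \left(-7 - \left(-1769\right) 30\right) - 9 = \left(-7 + 53070\right) - 9 = 53063 - 9 = 53054$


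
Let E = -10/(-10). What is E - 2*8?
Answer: -15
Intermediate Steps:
E = 1 (E = -10*(-⅒) = 1)
E - 2*8 = 1 - 2*8 = 1 - 16 = -15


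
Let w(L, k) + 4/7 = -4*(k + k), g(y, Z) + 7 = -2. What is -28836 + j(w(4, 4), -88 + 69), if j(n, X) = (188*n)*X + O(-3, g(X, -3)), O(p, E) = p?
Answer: 612543/7 ≈ 87506.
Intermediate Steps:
g(y, Z) = -9 (g(y, Z) = -7 - 2 = -9)
w(L, k) = -4/7 - 8*k (w(L, k) = -4/7 - 4*(k + k) = -4/7 - 8*k)
j(n, X) = -3 + 188*X*n (j(n, X) = (188*n)*X - 3 = 188*X*n - 3 = -3 + 188*X*n)
-28836 + j(w(4, 4), -88 + 69) = -28836 + (-3 + 188*(-88 + 69)*(-4/7 - 8*4)) = -28836 + (-3 + 188*(-19)*(-4/7 - 32)) = -28836 + (-3 + 188*(-19)*(-228/7)) = -28836 + (-3 + 814416/7) = -28836 + 814395/7 = 612543/7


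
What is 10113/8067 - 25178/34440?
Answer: 24196799/46304580 ≈ 0.52256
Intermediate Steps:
10113/8067 - 25178/34440 = 10113*(1/8067) - 25178*1/34440 = 3371/2689 - 12589/17220 = 24196799/46304580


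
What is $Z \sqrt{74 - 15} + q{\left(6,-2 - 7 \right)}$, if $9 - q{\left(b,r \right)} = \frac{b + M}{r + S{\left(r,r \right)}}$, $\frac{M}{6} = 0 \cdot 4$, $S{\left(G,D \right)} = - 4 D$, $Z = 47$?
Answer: $\frac{79}{9} + 47 \sqrt{59} \approx 369.79$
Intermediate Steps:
$M = 0$ ($M = 6 \cdot 0 \cdot 4 = 6 \cdot 0 = 0$)
$q{\left(b,r \right)} = 9 + \frac{b}{3 r}$ ($q{\left(b,r \right)} = 9 - \frac{b + 0}{r - 4 r} = 9 - \frac{b}{\left(-3\right) r} = 9 - b \left(- \frac{1}{3 r}\right) = 9 - - \frac{b}{3 r} = 9 + \frac{b}{3 r}$)
$Z \sqrt{74 - 15} + q{\left(6,-2 - 7 \right)} = 47 \sqrt{74 - 15} + \left(9 + \frac{1}{3} \cdot 6 \frac{1}{-2 - 7}\right) = 47 \sqrt{59} + \left(9 + \frac{1}{3} \cdot 6 \frac{1}{-2 - 7}\right) = 47 \sqrt{59} + \left(9 + \frac{1}{3} \cdot 6 \frac{1}{-9}\right) = 47 \sqrt{59} + \left(9 + \frac{1}{3} \cdot 6 \left(- \frac{1}{9}\right)\right) = 47 \sqrt{59} + \left(9 - \frac{2}{9}\right) = 47 \sqrt{59} + \frac{79}{9} = \frac{79}{9} + 47 \sqrt{59}$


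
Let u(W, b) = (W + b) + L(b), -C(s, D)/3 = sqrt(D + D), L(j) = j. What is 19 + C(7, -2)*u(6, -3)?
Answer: 19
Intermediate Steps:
C(s, D) = -3*sqrt(2)*sqrt(D) (C(s, D) = -3*sqrt(D + D) = -3*sqrt(2)*sqrt(D))
u(W, b) = W + 2*b (u(W, b) = (W + b) + b = W + 2*b)
19 + C(7, -2)*u(6, -3) = 19 + (-3*sqrt(2)*sqrt(-2))*(6 + 2*(-3)) = 19 + (-3*sqrt(2)*I*sqrt(2))*(6 - 6) = 19 - 6*I*0 = 19 + 0 = 19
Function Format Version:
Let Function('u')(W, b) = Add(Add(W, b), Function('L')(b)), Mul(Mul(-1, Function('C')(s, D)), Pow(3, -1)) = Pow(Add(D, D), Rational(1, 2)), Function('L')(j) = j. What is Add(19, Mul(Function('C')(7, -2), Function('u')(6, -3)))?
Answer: 19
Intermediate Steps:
Function('C')(s, D) = Mul(-3, Pow(2, Rational(1, 2)), Pow(D, Rational(1, 2))) (Function('C')(s, D) = Mul(-3, Pow(Add(D, D), Rational(1, 2))) = Mul(-3, Pow(Mul(2, D), Rational(1, 2))) = Mul(-3, Mul(Pow(2, Rational(1, 2)), Pow(D, Rational(1, 2)))) = Mul(-3, Pow(2, Rational(1, 2)), Pow(D, Rational(1, 2))))
Function('u')(W, b) = Add(W, Mul(2, b)) (Function('u')(W, b) = Add(Add(W, b), b) = Add(W, Mul(2, b)))
Add(19, Mul(Function('C')(7, -2), Function('u')(6, -3))) = Add(19, Mul(Mul(-3, Pow(2, Rational(1, 2)), Pow(-2, Rational(1, 2))), Add(6, Mul(2, -3)))) = Add(19, Mul(Mul(-3, Pow(2, Rational(1, 2)), Mul(I, Pow(2, Rational(1, 2)))), Add(6, -6))) = Add(19, Mul(Mul(-6, I), 0)) = Add(19, 0) = 19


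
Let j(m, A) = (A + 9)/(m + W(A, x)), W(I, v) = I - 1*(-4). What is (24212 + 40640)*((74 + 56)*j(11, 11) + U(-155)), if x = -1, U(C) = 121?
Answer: 14332292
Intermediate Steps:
W(I, v) = 4 + I (W(I, v) = I + 4 = 4 + I)
j(m, A) = (9 + A)/(4 + A + m) (j(m, A) = (A + 9)/(m + (4 + A)) = (9 + A)/(4 + A + m))
(24212 + 40640)*((74 + 56)*j(11, 11) + U(-155)) = (24212 + 40640)*((74 + 56)*((9 + 11)/(4 + 11 + 11)) + 121) = 64852*(130*(20/26) + 121) = 64852*(130*((1/26)*20) + 121) = 64852*(130*(10/13) + 121) = 64852*(100 + 121) = 64852*221 = 14332292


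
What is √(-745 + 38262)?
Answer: √37517 ≈ 193.69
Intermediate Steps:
√(-745 + 38262) = √37517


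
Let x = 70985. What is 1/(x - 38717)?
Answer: 1/32268 ≈ 3.0990e-5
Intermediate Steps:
1/(x - 38717) = 1/(70985 - 38717) = 1/32268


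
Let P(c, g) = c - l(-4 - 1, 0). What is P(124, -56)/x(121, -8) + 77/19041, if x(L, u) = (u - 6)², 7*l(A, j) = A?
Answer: 1520767/2374932 ≈ 0.64034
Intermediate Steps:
l(A, j) = A/7
P(c, g) = 5/7 + c (P(c, g) = c - (-4 - 1)/7 = c - (-5)/7 = c - 1*(-5/7) = c + 5/7 = 5/7 + c)
x(L, u) = (-6 + u)²
P(124, -56)/x(121, -8) + 77/19041 = (5/7 + 124)/((-6 - 8)²) + 77/19041 = 873/(7*((-14)²)) + 77*(1/19041) = (873/7)/196 + 7/1731 = (873/7)*(1/196) + 7/1731 = 873/1372 + 7/1731 = 1520767/2374932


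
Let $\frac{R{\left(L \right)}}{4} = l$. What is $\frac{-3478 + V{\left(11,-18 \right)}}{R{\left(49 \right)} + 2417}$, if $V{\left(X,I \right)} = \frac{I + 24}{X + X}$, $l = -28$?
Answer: $- \frac{7651}{5071} \approx -1.5088$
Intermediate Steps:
$V{\left(X,I \right)} = \frac{24 + I}{2 X}$
$R{\left(L \right)} = -112$ ($R{\left(L \right)} = 4 \left(-28\right) = -112$)
$\frac{-3478 + V{\left(11,-18 \right)}}{R{\left(49 \right)} + 2417} = \frac{-3478 + \frac{24 - 18}{2 \cdot 11}}{-112 + 2417} = \frac{-3478 + \frac{1}{2} \cdot \frac{1}{11} \cdot 6}{2305} = \left(-3478 + \frac{3}{11}\right) \frac{1}{2305} = \left(- \frac{38255}{11}\right) \frac{1}{2305} = - \frac{7651}{5071}$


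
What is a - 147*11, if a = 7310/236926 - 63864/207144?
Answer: -551197349713/340818051 ≈ -1617.3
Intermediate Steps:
a = -94561246/340818051 (a = 7310*(1/236926) - 63864*1/207144 = 3655/118463 - 887/2877 = -94561246/340818051 ≈ -0.27745)
a - 147*11 = -94561246/340818051 - 147*11 = -94561246/340818051 - 1617 = -551197349713/340818051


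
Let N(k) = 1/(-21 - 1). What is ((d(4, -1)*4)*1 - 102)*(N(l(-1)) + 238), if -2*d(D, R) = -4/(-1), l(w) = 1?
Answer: -26175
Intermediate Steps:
d(D, R) = -2 (d(D, R) = -(-2)/(-1) = -(-2)*(-1) = -1/2*4 = -2)
N(k) = -1/22 (N(k) = 1/(-22) = -1/22)
((d(4, -1)*4)*1 - 102)*(N(l(-1)) + 238) = (-2*4*1 - 102)*(-1/22 + 238) = (-8*1 - 102)*(5235/22) = (-8 - 102)*(5235/22) = -110*5235/22 = -26175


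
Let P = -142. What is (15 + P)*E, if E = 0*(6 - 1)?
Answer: 0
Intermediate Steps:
E = 0 (E = 0*5 = 0)
(15 + P)*E = (15 - 142)*0 = -127*0 = 0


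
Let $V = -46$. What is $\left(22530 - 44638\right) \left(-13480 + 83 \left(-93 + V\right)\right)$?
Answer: $553075836$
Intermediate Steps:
$\left(22530 - 44638\right) \left(-13480 + 83 \left(-93 + V\right)\right) = \left(22530 - 44638\right) \left(-13480 + 83 \left(-93 - 46\right)\right) = - 22108 \left(-13480 + 83 \left(-139\right)\right) = - 22108 \left(-13480 - 11537\right) = \left(-22108\right) \left(-25017\right) = 553075836$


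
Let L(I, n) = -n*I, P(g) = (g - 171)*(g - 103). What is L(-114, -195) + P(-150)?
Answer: 58983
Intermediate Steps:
P(g) = (-171 + g)*(-103 + g)
L(I, n) = -I*n
L(-114, -195) + P(-150) = -1*(-114)*(-195) + (17613 + (-150)**2 - 274*(-150)) = -22230 + (17613 + 22500 + 41100) = -22230 + 81213 = 58983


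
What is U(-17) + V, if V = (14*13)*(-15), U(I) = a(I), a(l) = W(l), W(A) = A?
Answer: -2747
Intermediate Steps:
a(l) = l
U(I) = I
V = -2730 (V = 182*(-15) = -2730)
U(-17) + V = -17 - 2730 = -2747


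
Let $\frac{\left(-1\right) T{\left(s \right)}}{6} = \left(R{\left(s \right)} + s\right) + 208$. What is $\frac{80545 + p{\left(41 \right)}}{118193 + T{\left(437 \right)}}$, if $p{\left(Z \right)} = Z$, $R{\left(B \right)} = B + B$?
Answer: $\frac{80586}{109079} \approx 0.73879$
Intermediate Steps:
$R{\left(B \right)} = 2 B$
$T{\left(s \right)} = -1248 - 18 s$ ($T{\left(s \right)} = - 6 \left(\left(2 s + s\right) + 208\right) = - 6 \left(3 s + 208\right) = - 6 \left(208 + 3 s\right) = -1248 - 18 s$)
$\frac{80545 + p{\left(41 \right)}}{118193 + T{\left(437 \right)}} = \frac{80545 + 41}{118193 - 9114} = \frac{80586}{118193 - 9114} = \frac{80586}{109079}$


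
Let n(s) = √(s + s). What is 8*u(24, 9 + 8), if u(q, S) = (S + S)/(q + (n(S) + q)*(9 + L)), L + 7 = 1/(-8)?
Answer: 200192/49509 - 5440*√34/49509 ≈ 3.4028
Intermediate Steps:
n(s) = √2*√s (n(s) = √(2*s) = √2*√s)
L = -57/8 (L = -7 + 1/(-8) = -7 + 1*(-⅛) = -7 - ⅛ = -57/8 ≈ -7.1250)
u(q, S) = 2*S/(23*q/8 + 15*√2*√S/8) (u(q, S) = (S + S)/(q + (√2*√S + q)*(9 - 57/8)) = (2*S)/(q + (q + √2*√S)*(15/8)) = (2*S)/(q + (15*q/8 + 15*√2*√S/8)) = (2*S)/(23*q/8 + 15*√2*√S/8) = 2*S/(23*q/8 + 15*√2*√S/8))
8*u(24, 9 + 8) = 8*(16*(9 + 8)/(23*24 + 15*√2*√(9 + 8))) = 8*(16*17/(552 + 15*√2*√17)) = 8*(16*17/(552 + 15*√34)) = 8*(272/(552 + 15*√34)) = 2176/(552 + 15*√34)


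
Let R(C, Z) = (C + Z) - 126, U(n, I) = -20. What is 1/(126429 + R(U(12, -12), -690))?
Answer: 1/125593 ≈ 7.9622e-6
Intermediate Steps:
R(C, Z) = -126 + C + Z
1/(126429 + R(U(12, -12), -690)) = 1/(126429 + (-126 - 20 - 690)) = 1/(126429 - 836) = 1/125593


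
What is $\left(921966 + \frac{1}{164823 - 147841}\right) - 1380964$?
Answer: $- \frac{7794704035}{16982} \approx -4.59 \cdot 10^{5}$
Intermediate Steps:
$\left(921966 + \frac{1}{164823 - 147841}\right) - 1380964 = \left(921966 + \frac{1}{16982}\right) - 1380964 = \frac{15656826613}{16982} - 1380964 = - \frac{7794704035}{16982}$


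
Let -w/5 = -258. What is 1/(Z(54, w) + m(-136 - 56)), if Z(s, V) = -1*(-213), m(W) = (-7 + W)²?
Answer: 1/39814 ≈ 2.5117e-5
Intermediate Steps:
w = 1290 (w = -5*(-258) = 1290)
Z(s, V) = 213
1/(Z(54, w) + m(-136 - 56)) = 1/(213 + (-7 + (-136 - 56))²) = 1/(213 + (-7 - 192)²) = 1/(213 + (-199)²) = 1/(213 + 39601) = 1/39814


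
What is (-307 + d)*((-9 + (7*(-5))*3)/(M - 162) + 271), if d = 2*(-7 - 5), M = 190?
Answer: -1236947/14 ≈ -88353.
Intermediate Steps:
d = -24 (d = 2*(-12) = -24)
(-307 + d)*((-9 + (7*(-5))*3)/(M - 162) + 271) = (-307 - 24)*((-9 + (7*(-5))*3)/(190 - 162) + 271) = -331*((-9 - 35*3)/28 + 271) = -331*((-9 - 105)*(1/28) + 271) = -331*(-114*1/28 + 271) = -331*(-57/14 + 271) = -331*3737/14 = -1236947/14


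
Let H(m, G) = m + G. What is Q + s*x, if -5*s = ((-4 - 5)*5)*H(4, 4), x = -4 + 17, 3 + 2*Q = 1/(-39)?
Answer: 36445/39 ≈ 934.49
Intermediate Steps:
H(m, G) = G + m
Q = -59/39 (Q = -3/2 + (1/2)/(-39) = -3/2 + (1/2)*(-1/39) = -3/2 - 1/78 = -59/39 ≈ -1.5128)
x = 13
s = 72 (s = -(-4 - 5)*5*(4 + 4)/5 = -(-9*5)*8/5 = -(-9)*8 = -1/5*(-360) = 72)
Q + s*x = -59/39 + 72*13 = -59/39 + 936 = 36445/39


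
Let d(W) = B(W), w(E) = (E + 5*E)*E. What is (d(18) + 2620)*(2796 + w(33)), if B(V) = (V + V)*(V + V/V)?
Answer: 30826320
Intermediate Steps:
B(V) = 2*V*(1 + V) (B(V) = (2*V)*(V + 1) = (2*V)*(1 + V) = 2*V*(1 + V))
w(E) = 6*E**2 (w(E) = (6*E)*E = 6*E**2)
d(W) = 2*W*(1 + W)
(d(18) + 2620)*(2796 + w(33)) = (2*18*(1 + 18) + 2620)*(2796 + 6*33**2) = (2*18*19 + 2620)*(2796 + 6*1089) = (684 + 2620)*(2796 + 6534) = 3304*9330 = 30826320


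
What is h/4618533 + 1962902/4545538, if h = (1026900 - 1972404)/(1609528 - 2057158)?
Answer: 112724888097452937/261039379310921195 ≈ 0.43183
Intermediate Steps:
h = 157584/74605 (h = -945504/(-447630) = -945504*(-1/447630) = 157584/74605 ≈ 2.1122)
h/4618533 + 1962902/4545538 = (157584/74605)/4618533 + 1962902/4545538 = (157584/74605)*(1/4618533) + 1962902*(1/4545538) = 52528/114855218155 + 981451/2272769 = 112724888097452937/261039379310921195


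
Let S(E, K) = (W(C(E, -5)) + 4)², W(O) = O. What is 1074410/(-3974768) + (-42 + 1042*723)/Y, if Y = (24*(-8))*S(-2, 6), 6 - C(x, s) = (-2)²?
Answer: -15633929431/143091648 ≈ -109.26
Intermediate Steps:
C(x, s) = 2 (C(x, s) = 6 - 1*(-2)² = 6 - 1*4 = 6 - 4 = 2)
S(E, K) = 36 (S(E, K) = (2 + 4)² = 6² = 36)
Y = -6912 (Y = (24*(-8))*36 = -192*36 = -6912)
1074410/(-3974768) + (-42 + 1042*723)/Y = 1074410/(-3974768) + (-42 + 1042*723)/(-6912) = 1074410*(-1/3974768) + (-42 + 753366)*(-1/6912) = -537205/1987384 + 753324*(-1/6912) = -537205/1987384 - 62777/576 = -15633929431/143091648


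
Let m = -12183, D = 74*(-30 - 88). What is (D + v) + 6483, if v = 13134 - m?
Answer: 23068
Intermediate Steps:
D = -8732 (D = 74*(-118) = -8732)
v = 25317 (v = 13134 - 1*(-12183) = 13134 + 12183 = 25317)
(D + v) + 6483 = (-8732 + 25317) + 6483 = 16585 + 6483 = 23068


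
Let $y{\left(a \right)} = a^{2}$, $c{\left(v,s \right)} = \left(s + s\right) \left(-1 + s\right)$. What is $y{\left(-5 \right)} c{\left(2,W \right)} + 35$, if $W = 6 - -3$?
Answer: $3635$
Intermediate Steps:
$W = 9$ ($W = 6 + 3 = 9$)
$c{\left(v,s \right)} = 2 s \left(-1 + s\right)$
$y{\left(-5 \right)} c{\left(2,W \right)} + 35 = \left(-5\right)^{2} \cdot 2 \cdot 9 \left(-1 + 9\right) + 35 = 25 \cdot 2 \cdot 9 \cdot 8 + 35 = 25 \cdot 144 + 35 = 3600 + 35 = 3635$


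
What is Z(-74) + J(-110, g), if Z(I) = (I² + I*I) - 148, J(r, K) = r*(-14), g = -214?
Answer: 12344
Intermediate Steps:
J(r, K) = -14*r
Z(I) = -148 + 2*I² (Z(I) = (I² + I²) - 148 = 2*I² - 148 = -148 + 2*I²)
Z(-74) + J(-110, g) = (-148 + 2*(-74)²) - 14*(-110) = (-148 + 2*5476) + 1540 = (-148 + 10952) + 1540 = 10804 + 1540 = 12344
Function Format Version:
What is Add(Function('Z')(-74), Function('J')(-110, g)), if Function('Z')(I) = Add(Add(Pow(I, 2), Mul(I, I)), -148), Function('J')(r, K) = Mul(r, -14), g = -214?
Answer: 12344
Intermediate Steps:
Function('J')(r, K) = Mul(-14, r)
Function('Z')(I) = Add(-148, Mul(2, Pow(I, 2))) (Function('Z')(I) = Add(Add(Pow(I, 2), Pow(I, 2)), -148) = Add(Mul(2, Pow(I, 2)), -148) = Add(-148, Mul(2, Pow(I, 2))))
Add(Function('Z')(-74), Function('J')(-110, g)) = Add(Add(-148, Mul(2, Pow(-74, 2))), Mul(-14, -110)) = Add(Add(-148, Mul(2, 5476)), 1540) = Add(Add(-148, 10952), 1540) = Add(10804, 1540) = 12344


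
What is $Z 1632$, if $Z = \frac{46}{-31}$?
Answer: $- \frac{75072}{31} \approx -2421.7$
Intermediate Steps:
$Z = - \frac{46}{31}$ ($Z = 46 \left(- \frac{1}{31}\right) = - \frac{46}{31} \approx -1.4839$)
$Z 1632 = \left(- \frac{46}{31}\right) 1632 = - \frac{75072}{31}$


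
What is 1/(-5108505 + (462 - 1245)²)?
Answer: -1/4495416 ≈ -2.2245e-7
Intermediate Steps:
1/(-5108505 + (462 - 1245)²) = 1/(-5108505 + (-783)²) = 1/(-5108505 + 613089) = 1/(-4495416) = -1/4495416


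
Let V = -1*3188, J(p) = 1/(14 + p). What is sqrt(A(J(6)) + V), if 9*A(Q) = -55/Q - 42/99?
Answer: 265*I*sqrt(462)/99 ≈ 57.535*I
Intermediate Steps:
A(Q) = -14/297 - 55/(9*Q) (A(Q) = (-55/Q - 42/99)/9 = (-55/Q - 42*1/99)/9 = (-55/Q - 14/33)/9 = (-14/33 - 55/Q)/9 = -14/297 - 55/(9*Q))
V = -3188
sqrt(A(J(6)) + V) = sqrt((-1815 - 14/(14 + 6))/(297*(1/(14 + 6))) - 3188) = sqrt((-1815 - 14/20)/(297*(1/20)) - 3188) = sqrt((-1815 - 14*1/20)/(297*(1/20)) - 3188) = sqrt((1/297)*20*(-1815 - 7/10) - 3188) = sqrt((1/297)*20*(-18157/10) - 3188) = sqrt(-36314/297 - 3188) = sqrt(-983150/297) = 265*I*sqrt(462)/99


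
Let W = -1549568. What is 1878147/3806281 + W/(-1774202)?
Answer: 4615151700151/3376555681381 ≈ 1.3668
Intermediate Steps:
1878147/3806281 + W/(-1774202) = 1878147/3806281 - 1549568/(-1774202) = 1878147*(1/3806281) - 1549568*(-1/1774202) = 1878147/3806281 + 774784/887101 = 4615151700151/3376555681381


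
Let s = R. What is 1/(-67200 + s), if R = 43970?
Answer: -1/23230 ≈ -4.3048e-5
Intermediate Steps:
s = 43970
1/(-67200 + s) = 1/(-67200 + 43970) = 1/(-23230) = -1/23230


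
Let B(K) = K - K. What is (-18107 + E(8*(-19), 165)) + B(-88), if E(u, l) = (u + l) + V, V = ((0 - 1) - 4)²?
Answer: -18069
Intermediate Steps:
B(K) = 0
V = 25 (V = (-1 - 4)² = (-5)² = 25)
E(u, l) = 25 + l + u (E(u, l) = (u + l) + 25 = (l + u) + 25 = 25 + l + u)
(-18107 + E(8*(-19), 165)) + B(-88) = (-18107 + (25 + 165 + 8*(-19))) + 0 = (-18107 + (25 + 165 - 152)) + 0 = (-18107 + 38) + 0 = -18069 + 0 = -18069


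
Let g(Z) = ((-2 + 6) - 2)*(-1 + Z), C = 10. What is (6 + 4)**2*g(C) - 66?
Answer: 1734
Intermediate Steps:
g(Z) = -2 + 2*Z (g(Z) = (4 - 2)*(-1 + Z) = 2*(-1 + Z) = -2 + 2*Z)
(6 + 4)**2*g(C) - 66 = (6 + 4)**2*(-2 + 2*10) - 66 = 10**2*(-2 + 20) - 66 = 100*18 - 66 = 1800 - 66 = 1734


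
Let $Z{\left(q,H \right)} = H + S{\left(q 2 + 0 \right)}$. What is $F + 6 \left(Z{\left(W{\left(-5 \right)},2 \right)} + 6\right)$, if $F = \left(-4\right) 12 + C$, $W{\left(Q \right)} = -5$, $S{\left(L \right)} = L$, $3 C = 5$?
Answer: $- \frac{175}{3} \approx -58.333$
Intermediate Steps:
$C = \frac{5}{3}$ ($C = \frac{1}{3} \cdot 5 = \frac{5}{3} \approx 1.6667$)
$Z{\left(q,H \right)} = H + 2 q$ ($Z{\left(q,H \right)} = H + \left(q 2 + 0\right) = H + \left(2 q + 0\right) = H + 2 q$)
$F = - \frac{139}{3}$ ($F = \left(-4\right) 12 + \frac{5}{3} = -48 + \frac{5}{3} = - \frac{139}{3} \approx -46.333$)
$F + 6 \left(Z{\left(W{\left(-5 \right)},2 \right)} + 6\right) = - \frac{139}{3} + 6 \left(\left(2 + 2 \left(-5\right)\right) + 6\right) = - \frac{139}{3} + 6 \left(\left(2 - 10\right) + 6\right) = - \frac{139}{3} + 6 \left(-8 + 6\right) = - \frac{139}{3} + 6 \left(-2\right) = - \frac{139}{3} - 12 = - \frac{175}{3}$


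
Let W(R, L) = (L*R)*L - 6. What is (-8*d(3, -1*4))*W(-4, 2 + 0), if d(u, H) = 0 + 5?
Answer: 880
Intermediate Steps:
d(u, H) = 5
W(R, L) = -6 + R*L² (W(R, L) = R*L² - 6 = -6 + R*L²)
(-8*d(3, -1*4))*W(-4, 2 + 0) = (-8*5)*(-6 - 4*(2 + 0)²) = -40*(-6 - 4*2²) = -40*(-6 - 4*4) = -40*(-6 - 16) = -40*(-22) = 880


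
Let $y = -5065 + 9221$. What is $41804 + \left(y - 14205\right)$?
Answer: $31755$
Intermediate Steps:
$y = 4156$
$41804 + \left(y - 14205\right) = 41804 + \left(4156 - 14205\right) = 41804 - 10049 = 31755$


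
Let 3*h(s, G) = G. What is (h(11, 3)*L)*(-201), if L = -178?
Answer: 35778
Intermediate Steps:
h(s, G) = G/3
(h(11, 3)*L)*(-201) = (((⅓)*3)*(-178))*(-201) = (1*(-178))*(-201) = -178*(-201) = 35778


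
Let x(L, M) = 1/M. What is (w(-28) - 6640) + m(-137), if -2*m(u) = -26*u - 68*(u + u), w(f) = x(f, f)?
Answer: -496637/28 ≈ -17737.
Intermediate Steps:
w(f) = 1/f
m(u) = 81*u (m(u) = -(-26*u - 68*(u + u))/2 = -(-26*u - 136*u)/2 = -(-81)*u = 81*u)
(w(-28) - 6640) + m(-137) = (1/(-28) - 6640) + 81*(-137) = (-1/28 - 6640) - 11097 = -185921/28 - 11097 = -496637/28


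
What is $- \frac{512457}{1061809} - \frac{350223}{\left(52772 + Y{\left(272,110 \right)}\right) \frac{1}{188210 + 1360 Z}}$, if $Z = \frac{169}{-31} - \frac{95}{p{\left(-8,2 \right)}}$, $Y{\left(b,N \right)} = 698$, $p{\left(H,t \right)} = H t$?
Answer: $- \frac{435459490036333491}{352004548826} \approx -1.2371 \cdot 10^{6}$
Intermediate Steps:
$Z = \frac{241}{496}$ ($Z = \frac{169}{-31} - \frac{95}{\left(-8\right) 2} = 169 \left(- \frac{1}{31}\right) - \frac{95}{-16} = - \frac{169}{31} - - \frac{95}{16} = - \frac{169}{31} + \frac{95}{16} = \frac{241}{496} \approx 0.48589$)
$- \frac{512457}{1061809} - \frac{350223}{\left(52772 + Y{\left(272,110 \right)}\right) \frac{1}{188210 + 1360 Z}} = - \frac{512457}{1061809} - \frac{350223}{\left(52772 + 698\right) \frac{1}{188210 + 1360 \cdot \frac{241}{496}}} = \left(-512457\right) \frac{1}{1061809} - \frac{350223}{53470 \frac{1}{188210 + \frac{20485}{31}}} = - \frac{512457}{1061809} - \frac{350223}{53470 \frac{1}{\frac{5854995}{31}}} = - \frac{512457}{1061809} - \frac{350223}{53470 \cdot \frac{31}{5854995}} = - \frac{512457}{1061809} - \frac{350223}{\frac{331514}{1170999}} = - \frac{512457}{1061809} - \frac{410110782777}{331514} = - \frac{435459490036333491}{352004548826}$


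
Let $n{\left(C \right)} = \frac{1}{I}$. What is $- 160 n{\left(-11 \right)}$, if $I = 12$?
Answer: $- \frac{40}{3} \approx -13.333$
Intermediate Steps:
$n{\left(C \right)} = \frac{1}{12}$
$- 160 n{\left(-11 \right)} = \left(-160\right) \frac{1}{12} = - \frac{40}{3}$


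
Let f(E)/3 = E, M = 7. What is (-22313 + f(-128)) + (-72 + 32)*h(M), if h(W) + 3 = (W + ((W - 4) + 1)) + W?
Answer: -23297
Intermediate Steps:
f(E) = 3*E
h(W) = -6 + 3*W (h(W) = -3 + ((W + ((W - 4) + 1)) + W) = -3 + ((W + ((-4 + W) + 1)) + W) = -3 + ((W + (-3 + W)) + W) = -3 + ((-3 + 2*W) + W) = -3 + (-3 + 3*W) = -6 + 3*W)
(-22313 + f(-128)) + (-72 + 32)*h(M) = (-22313 + 3*(-128)) + (-72 + 32)*(-6 + 3*7) = (-22313 - 384) - 40*(-6 + 21) = -22697 - 40*15 = -22697 - 600 = -23297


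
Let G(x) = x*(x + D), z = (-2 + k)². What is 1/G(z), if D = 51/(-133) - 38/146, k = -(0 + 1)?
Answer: 9709/730179 ≈ 0.013297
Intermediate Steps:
k = -1 (k = -1*1 = -1)
D = -6250/9709 (D = 51*(-1/133) - 38*1/146 = -51/133 - 19/73 = -6250/9709 ≈ -0.64373)
z = 9 (z = (-2 - 1)² = (-3)² = 9)
G(x) = x*(-6250/9709 + x) (G(x) = x*(x - 6250/9709) = x*(-6250/9709 + x))
1/G(z) = 1/((1/9709)*9*(-6250 + 9709*9)) = 1/((1/9709)*9*(-6250 + 87381)) = 1/((1/9709)*9*81131) = 1/(730179/9709) = 9709/730179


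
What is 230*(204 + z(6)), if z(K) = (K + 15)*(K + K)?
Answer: 104880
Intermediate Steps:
z(K) = 2*K*(15 + K) (z(K) = (15 + K)*(2*K) = 2*K*(15 + K))
230*(204 + z(6)) = 230*(204 + 2*6*(15 + 6)) = 230*(204 + 2*6*21) = 230*(204 + 252) = 230*456 = 104880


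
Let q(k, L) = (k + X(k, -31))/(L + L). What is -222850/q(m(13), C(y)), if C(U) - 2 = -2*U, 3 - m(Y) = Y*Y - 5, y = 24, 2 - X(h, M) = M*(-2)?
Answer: -20502200/221 ≈ -92770.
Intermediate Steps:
X(h, M) = 2 + 2*M (X(h, M) = 2 - M*(-2) = 2 - (-2)*M = 2 + 2*M)
m(Y) = 8 - Y² (m(Y) = 3 - (Y*Y - 5) = 3 - (Y² - 5) = 3 - (-5 + Y²) = 3 + (5 - Y²) = 8 - Y²)
C(U) = 2 - 2*U
q(k, L) = (-60 + k)/(2*L) (q(k, L) = (k + (2 + 2*(-31)))/(L + L) = (k + (2 - 62))/((2*L)) = (k - 60)*(1/(2*L)) = (-60 + k)*(1/(2*L)) = (-60 + k)/(2*L))
-222850/q(m(13), C(y)) = -222850*2*(2 - 2*24)/(-60 + (8 - 1*13²)) = -222850*2*(2 - 48)/(-60 + (8 - 1*169)) = -222850*(-92/(-60 + (8 - 169))) = -222850*(-92/(-60 - 161)) = -222850/((½)*(-1/46)*(-221)) = -222850/221/92 = -222850*92/221 = -20502200/221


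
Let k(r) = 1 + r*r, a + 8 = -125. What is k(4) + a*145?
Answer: -19268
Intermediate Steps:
a = -133 (a = -8 - 125 = -133)
k(r) = 1 + r²
k(4) + a*145 = (1 + 4²) - 133*145 = (1 + 16) - 19285 = 17 - 19285 = -19268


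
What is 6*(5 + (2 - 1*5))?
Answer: 12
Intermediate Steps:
6*(5 + (2 - 1*5)) = 6*(5 + (2 - 5)) = 6*(5 - 3) = 6*2 = 12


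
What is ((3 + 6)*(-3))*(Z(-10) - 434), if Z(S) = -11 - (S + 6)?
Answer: 11907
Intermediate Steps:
Z(S) = -17 - S (Z(S) = -11 - (6 + S) = -11 + (-6 - S) = -17 - S)
((3 + 6)*(-3))*(Z(-10) - 434) = ((3 + 6)*(-3))*((-17 - 1*(-10)) - 434) = (9*(-3))*((-17 + 10) - 434) = -27*(-7 - 434) = -27*(-441) = 11907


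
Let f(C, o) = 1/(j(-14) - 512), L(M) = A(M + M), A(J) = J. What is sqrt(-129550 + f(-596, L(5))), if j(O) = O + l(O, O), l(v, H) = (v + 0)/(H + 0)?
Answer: I*sqrt(1428288771)/105 ≈ 359.93*I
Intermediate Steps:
L(M) = 2*M (L(M) = M + M = 2*M)
l(v, H) = v/H
j(O) = 1 + O (j(O) = O + O/O = O + 1 = 1 + O)
f(C, o) = -1/525 (f(C, o) = 1/((1 - 14) - 512) = 1/(-13 - 512) = 1/(-525) = -1/525)
sqrt(-129550 + f(-596, L(5))) = sqrt(-129550 - 1/525) = sqrt(-68013751/525) = I*sqrt(1428288771)/105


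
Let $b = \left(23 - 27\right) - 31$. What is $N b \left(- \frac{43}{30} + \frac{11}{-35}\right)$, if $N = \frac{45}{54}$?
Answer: $\frac{1835}{36} \approx 50.972$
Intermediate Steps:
$b = -35$ ($b = -4 - 31 = -35$)
$N = \frac{5}{6}$ ($N = 45 \cdot \frac{1}{54} = \frac{5}{6} \approx 0.83333$)
$N b \left(- \frac{43}{30} + \frac{11}{-35}\right) = \frac{5}{6} \left(-35\right) \left(- \frac{43}{30} + \frac{11}{-35}\right) = - \frac{175 \left(\left(-43\right) \frac{1}{30} + 11 \left(- \frac{1}{35}\right)\right)}{6} = - \frac{175 \left(- \frac{43}{30} - \frac{11}{35}\right)}{6} = \left(- \frac{175}{6}\right) \left(- \frac{367}{210}\right) = \frac{1835}{36}$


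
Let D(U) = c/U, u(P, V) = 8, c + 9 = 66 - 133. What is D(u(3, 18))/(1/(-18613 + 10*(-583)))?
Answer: 464417/2 ≈ 2.3221e+5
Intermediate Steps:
c = -76 (c = -9 + (66 - 133) = -9 - 67 = -76)
D(U) = -76/U
D(u(3, 18))/(1/(-18613 + 10*(-583))) = (-76/8)/(1/(-18613 + 10*(-583))) = (-76*1/8)/(1/(-18613 - 5830)) = -19/(2*(1/(-24443))) = -19/(2*(-1/24443)) = -19/2*(-24443) = 464417/2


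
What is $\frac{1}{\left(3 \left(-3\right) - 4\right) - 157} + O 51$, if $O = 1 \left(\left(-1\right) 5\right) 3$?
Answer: $- \frac{130051}{170} \approx -765.01$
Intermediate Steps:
$O = -15$ ($O = 1 \left(-5\right) 3 = \left(-5\right) 3 = -15$)
$\frac{1}{\left(3 \left(-3\right) - 4\right) - 157} + O 51 = \frac{1}{\left(3 \left(-3\right) - 4\right) - 157} - 765 = \frac{1}{\left(-9 - 4\right) - 157} - 765 = \frac{1}{-13 - 157} - 765 = \frac{1}{-170} - 765 = - \frac{1}{170} - 765 = - \frac{130051}{170}$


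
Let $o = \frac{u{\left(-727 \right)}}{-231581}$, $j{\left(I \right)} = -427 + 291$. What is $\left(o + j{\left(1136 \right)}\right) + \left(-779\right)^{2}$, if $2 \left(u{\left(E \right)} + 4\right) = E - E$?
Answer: $\frac{140501350609}{231581} \approx 6.0671 \cdot 10^{5}$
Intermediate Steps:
$u{\left(E \right)} = -4$ ($u{\left(E \right)} = -4 + \frac{E - E}{2} = -4 + \frac{1}{2} \cdot 0 = -4 + 0 = -4$)
$j{\left(I \right)} = -136$
$o = \frac{4}{231581}$ ($o = - \frac{4}{-231581} = \left(-4\right) \left(- \frac{1}{231581}\right) = \frac{4}{231581} \approx 1.7273 \cdot 10^{-5}$)
$\left(o + j{\left(1136 \right)}\right) + \left(-779\right)^{2} = \left(\frac{4}{231581} - 136\right) + \left(-779\right)^{2} = - \frac{31495012}{231581} + 606841 = \frac{140501350609}{231581}$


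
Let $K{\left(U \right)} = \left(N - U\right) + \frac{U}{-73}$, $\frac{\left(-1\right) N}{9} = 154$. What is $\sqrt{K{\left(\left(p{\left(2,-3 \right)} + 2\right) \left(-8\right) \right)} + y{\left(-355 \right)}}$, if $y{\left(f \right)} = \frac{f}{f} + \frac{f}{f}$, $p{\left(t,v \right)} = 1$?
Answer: $\frac{2 i \sqrt{1811422}}{73} \approx 36.874 i$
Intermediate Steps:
$N = -1386$ ($N = \left(-9\right) 154 = -1386$)
$y{\left(f \right)} = 2$ ($y{\left(f \right)} = 1 + 1 = 2$)
$K{\left(U \right)} = -1386 - \frac{74 U}{73}$ ($K{\left(U \right)} = \left(-1386 - U\right) + \frac{U}{-73} = \left(-1386 - U\right) + U \left(- \frac{1}{73}\right) = \left(-1386 - U\right) - \frac{U}{73} = -1386 - \frac{74 U}{73}$)
$\sqrt{K{\left(\left(p{\left(2,-3 \right)} + 2\right) \left(-8\right) \right)} + y{\left(-355 \right)}} = \sqrt{\left(-1386 - \frac{74 \left(1 + 2\right) \left(-8\right)}{73}\right) + 2} = \sqrt{\left(-1386 - \frac{74 \cdot 3 \left(-8\right)}{73}\right) + 2} = \sqrt{\left(-1386 - - \frac{1776}{73}\right) + 2} = \sqrt{\left(-1386 + \frac{1776}{73}\right) + 2} = \sqrt{- \frac{99402}{73} + 2} = \sqrt{- \frac{99256}{73}} = \frac{2 i \sqrt{1811422}}{73}$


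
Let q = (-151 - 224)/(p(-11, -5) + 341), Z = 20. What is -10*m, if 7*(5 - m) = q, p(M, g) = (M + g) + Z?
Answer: -8300/161 ≈ -51.553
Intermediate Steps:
p(M, g) = 20 + M + g (p(M, g) = (M + g) + 20 = 20 + M + g)
q = -25/23 (q = (-151 - 224)/((20 - 11 - 5) + 341) = -375/(4 + 341) = -375/345 = -375*1/345 = -25/23 ≈ -1.0870)
m = 830/161 (m = 5 - 1/7*(-25/23) = 5 + 25/161 = 830/161 ≈ 5.1553)
-10*m = -10*830/161 = -8300/161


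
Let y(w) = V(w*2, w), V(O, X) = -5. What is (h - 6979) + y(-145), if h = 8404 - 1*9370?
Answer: -7950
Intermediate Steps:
h = -966 (h = 8404 - 9370 = -966)
y(w) = -5
(h - 6979) + y(-145) = (-966 - 6979) - 5 = -7945 - 5 = -7950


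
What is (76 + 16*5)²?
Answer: 24336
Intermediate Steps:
(76 + 16*5)² = (76 + 80)² = 156² = 24336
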